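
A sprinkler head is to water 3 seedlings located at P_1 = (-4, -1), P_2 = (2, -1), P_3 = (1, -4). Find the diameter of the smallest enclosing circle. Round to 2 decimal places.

Side lengths²: P_1P_2² = 36, P_1P_3² = 34, P_2P_3² = 10.
Since P_1P_2² = 36 < 34 + 10 = 44, the triangle is acute, so the smallest enclosing circle is the circumcircle.
Circumcentre = (-1, -5/3), r² = 85/9.
Diameter = 2r = 2√(85/9) ≈ 6.15.

6.15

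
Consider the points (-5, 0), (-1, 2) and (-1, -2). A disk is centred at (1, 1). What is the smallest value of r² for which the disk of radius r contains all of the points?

The required radius is the distance from (1, 1) to the farthest point.
Squared distances: 37, 5, 13.
Maximum is 37, attained at (-5, 0).

37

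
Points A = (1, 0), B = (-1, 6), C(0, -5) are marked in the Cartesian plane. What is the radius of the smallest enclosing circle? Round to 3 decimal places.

5.523

Side lengths²: AB² = 40, AC² = 26, BC² = 122.
Since BC² = 122 ≥ 40 + 26 = 66, the angle opposite BC is not acute, so the smallest enclosing circle has BC as diameter.
Centre = midpoint of BC = (-0.5, 0.5), r² = 122/4 = 30.5.
r = √(30.5) ≈ 5.523.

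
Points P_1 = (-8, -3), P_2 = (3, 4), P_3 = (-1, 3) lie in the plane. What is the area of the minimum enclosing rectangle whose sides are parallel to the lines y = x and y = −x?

36

In coordinates u = x + y, v = x − y the rectangle is axis-aligned; the map (x,y)→(u,v) scales areas by 2.
u-values: -11, 7, 2; range = 7 − (-11) = 18.
v-values: -5, -1, -4; range = -1 − (-5) = 4.
Area = (18 × 4) / 2 = 36.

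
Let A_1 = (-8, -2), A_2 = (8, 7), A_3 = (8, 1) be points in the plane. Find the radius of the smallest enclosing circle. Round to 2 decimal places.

9.18

Side lengths²: A_1A_2² = 337, A_1A_3² = 265, A_2A_3² = 36.
Since A_1A_2² = 337 ≥ 265 + 36 = 301, the angle opposite A_1A_2 is not acute, so the smallest enclosing circle has A_1A_2 as diameter.
Centre = midpoint of A_1A_2 = (0, 2.5), r² = 337/4 = 84.25.
r = √(84.25) ≈ 9.18.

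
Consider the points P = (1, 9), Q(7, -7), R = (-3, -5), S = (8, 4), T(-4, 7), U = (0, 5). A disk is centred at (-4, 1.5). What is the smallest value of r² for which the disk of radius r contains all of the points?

The required radius is the distance from (-4, 1.5) to the farthest point.
Squared distances: 81.25, 193.25, 43.25, 150.25, 30.25, 28.25.
Maximum is 193.25, attained at Q.

193.25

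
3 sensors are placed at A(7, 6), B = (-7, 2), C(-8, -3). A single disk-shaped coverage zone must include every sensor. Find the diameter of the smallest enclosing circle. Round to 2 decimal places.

Side lengths²: AB² = 212, AC² = 306, BC² = 26.
Since AC² = 306 ≥ 212 + 26 = 238, the angle opposite AC is not acute, so the smallest enclosing circle has AC as diameter.
Centre = midpoint of AC = (-0.5, 1.5), r² = 306/4 = 76.5.
Diameter = 2r = 2√(76.5) ≈ 17.49.

17.49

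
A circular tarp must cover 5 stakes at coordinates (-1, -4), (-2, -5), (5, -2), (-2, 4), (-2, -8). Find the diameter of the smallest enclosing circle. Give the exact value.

85/7

The minimum enclosing circle is determined by three boundary points: (5, -2), (-2, 4), (-2, -8).
Their circumcentre is (-15/14, -2) with r² = 7225/196.
The farthest remaining point (-2, -5) is at distance² 1933/196 ≤ 7225/196.
Diameter = 2r = 2√(7225/196) = 85/7.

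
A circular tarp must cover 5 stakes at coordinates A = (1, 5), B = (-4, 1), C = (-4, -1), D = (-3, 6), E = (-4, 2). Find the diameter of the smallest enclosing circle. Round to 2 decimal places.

7.85

The minimum enclosing circle of a finite set is fixed by two of the points (as a diameter) or three (as a circumcircle).
The minimum enclosing circle is determined by three boundary points: A, C, D.
Their circumcentre is (-105/58, 131/58) with r² = 25925/1682.
The farthest remaining point B is at distance² 10729/1682 ≤ 25925/1682.
Diameter = 2r = 2√(25925/1682) ≈ 7.85.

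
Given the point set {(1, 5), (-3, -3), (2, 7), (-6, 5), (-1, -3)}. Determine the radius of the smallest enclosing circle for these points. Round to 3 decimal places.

5.627

A smallest enclosing disk is always determined by at most three of the input points on its boundary.
The minimum enclosing circle is determined by three boundary points: (-3, -3), (2, 7), (-6, 5).
Their circumcentre is (-15/14, 16/7) with r² = 6205/196.
The farthest remaining point (-1, -3) is at distance² 5477/196 ≤ 6205/196.
r = √(6205/196) ≈ 5.627.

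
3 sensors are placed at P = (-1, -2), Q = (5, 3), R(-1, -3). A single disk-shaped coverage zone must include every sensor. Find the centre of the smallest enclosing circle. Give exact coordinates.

Side lengths²: PQ² = 61, PR² = 1, QR² = 72.
Since QR² = 72 ≥ 61 + 1 = 62, the angle opposite QR is not acute, so the smallest enclosing circle has QR as diameter.
Centre = midpoint of QR = (2, 0), r² = 72/4 = 18.
Centre = (2, 0).

(2, 0)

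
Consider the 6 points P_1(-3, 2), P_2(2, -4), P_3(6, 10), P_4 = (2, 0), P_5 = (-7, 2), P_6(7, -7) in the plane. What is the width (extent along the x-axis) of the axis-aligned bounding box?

max x = 7, min x = -7, so width = 14.

14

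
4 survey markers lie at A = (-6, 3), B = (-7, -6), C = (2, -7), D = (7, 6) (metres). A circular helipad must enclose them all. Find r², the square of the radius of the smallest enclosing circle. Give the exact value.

85

By Welzl's lemma the MEC is supported by two points (diametrically opposite) or three points (on a circumcircle).
The farthest pair is B–D with squared distance 340. The circle on this segment as diameter has centre (0, 0) and r² = 340/4 = 85.
Check A: distance² to centre = 45 ≤ 85, so it lies inside.
All remaining points lie in this disk, and no smaller disk contains both endpoints, so this is the minimum enclosing circle.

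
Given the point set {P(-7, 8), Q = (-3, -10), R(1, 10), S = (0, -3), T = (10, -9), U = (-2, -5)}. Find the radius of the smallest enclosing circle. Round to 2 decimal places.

The farthest pair is P–T with squared distance 578. The circle on this segment as diameter has centre (1.5, -0.5) and r² = 578/4 = 144.5.
Check Q: distance² to centre = 110.5 ≤ 144.5, so it lies inside.
All remaining points lie in this disk, and no smaller disk contains both endpoints, so this is the minimum enclosing circle.
r = √(144.5) ≈ 12.02.

12.02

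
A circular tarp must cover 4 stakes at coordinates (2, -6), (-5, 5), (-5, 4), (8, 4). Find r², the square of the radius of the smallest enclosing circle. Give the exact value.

A smallest enclosing disk is always determined by at most three of the input points on its boundary.
The minimum enclosing circle is determined by three boundary points: (2, -6), (-5, 5), (8, 4).
Their circumcentre is (1.25, 1.25) with r² = 53.125.
The farthest remaining point (-5, 4) is at distance² 46.625 ≤ 53.125.

53.125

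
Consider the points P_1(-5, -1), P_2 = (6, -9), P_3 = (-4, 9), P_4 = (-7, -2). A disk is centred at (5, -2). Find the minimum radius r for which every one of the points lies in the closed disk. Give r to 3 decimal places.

14.213

The required radius is the distance from (5, -2) to the farthest point.
Squared distances: 101, 50, 202, 144.
Maximum is 202, attained at P_3.
r = √202 ≈ 14.213.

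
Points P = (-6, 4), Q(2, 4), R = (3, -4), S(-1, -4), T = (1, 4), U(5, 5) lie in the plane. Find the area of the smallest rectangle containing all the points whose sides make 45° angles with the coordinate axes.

127.5

In coordinates u = x + y, v = x − y the rectangle is axis-aligned; the map (x,y)→(u,v) scales areas by 2.
u-values: -2, 6, -1, -5, 5, 10; range = 10 − (-5) = 15.
v-values: -10, -2, 7, 3, -3, 0; range = 7 − (-10) = 17.
Area = (15 × 17) / 2 = 127.5.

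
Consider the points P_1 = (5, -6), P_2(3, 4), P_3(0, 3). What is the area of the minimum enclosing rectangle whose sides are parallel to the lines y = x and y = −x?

56

In coordinates u = x + y, v = x − y the rectangle is axis-aligned; the map (x,y)→(u,v) scales areas by 2.
u-values: -1, 7, 3; range = 7 − (-1) = 8.
v-values: 11, -1, -3; range = 11 − (-3) = 14.
Area = (8 × 14) / 2 = 56.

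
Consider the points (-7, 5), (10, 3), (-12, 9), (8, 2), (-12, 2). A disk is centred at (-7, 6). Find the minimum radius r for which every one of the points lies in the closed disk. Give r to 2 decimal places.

17.26

The required radius is the distance from (-7, 6) to the farthest point.
Squared distances: 1, 298, 34, 241, 41.
Maximum is 298, attained at (10, 3).
r = √298 ≈ 17.26.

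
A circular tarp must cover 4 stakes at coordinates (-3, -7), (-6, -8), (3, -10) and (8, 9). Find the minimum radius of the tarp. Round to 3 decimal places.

The minimum enclosing circle of a finite set is fixed by two of the points (as a diameter) or three (as a circumcircle).
The farthest pair is (-6, -8)–(8, 9) with squared distance 485. The circle on this segment as diameter has centre (1, 0.5) and r² = 485/4 = 121.25.
Check (-3, -7): distance² to centre = 72.25 ≤ 121.25, so it lies inside.
All remaining points lie in this disk, and no smaller disk contains both endpoints, so this is the minimum enclosing circle.
r = √(121.25) ≈ 11.011.

11.011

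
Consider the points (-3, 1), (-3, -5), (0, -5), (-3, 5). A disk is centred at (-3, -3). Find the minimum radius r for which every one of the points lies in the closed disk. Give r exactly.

8

The required radius is the distance from (-3, -3) to the farthest point.
Squared distances: 16, 4, 13, 64.
Maximum is 64, attained at (-3, 5).
r = √64 = 8.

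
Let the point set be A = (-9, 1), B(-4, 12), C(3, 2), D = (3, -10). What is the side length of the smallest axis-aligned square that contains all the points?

The bounding box has width 12 and height 22.
An axis-aligned square enclosing the set must have side ≥ max(width, height).
So the minimum side is max(12, 22) = 22.

22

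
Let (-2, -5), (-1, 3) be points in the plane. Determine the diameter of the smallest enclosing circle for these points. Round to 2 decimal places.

8.06

The smallest circle enclosing two points has them as diameter endpoints.
Centre = midpoint = (-1.5, -1); r² = |(-2, -5)−(-1, 3)|²/4 = 65/4 = 16.25.
Diameter = 2r = 2√(16.25) ≈ 8.06.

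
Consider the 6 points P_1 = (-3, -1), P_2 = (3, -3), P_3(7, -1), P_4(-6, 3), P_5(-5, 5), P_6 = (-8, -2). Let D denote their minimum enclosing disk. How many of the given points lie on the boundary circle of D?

3

The minimum enclosing circle of a finite set is fixed by two of the points (as a diameter) or three (as a circumcircle).
The minimum enclosing circle is determined by three boundary points: P_3, P_5, P_6.
Their circumcentre is (-9/17, -18/17) with r² = 16385/289.
The farthest remaining point P_4 is at distance² 13410/289 ≤ 16385/289.
The points at distance exactly r from the centre are P_3, P_5, P_6 — 3 points.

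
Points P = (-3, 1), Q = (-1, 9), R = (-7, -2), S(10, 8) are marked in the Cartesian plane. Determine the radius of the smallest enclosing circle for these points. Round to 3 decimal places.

The minimum enclosing circle of a finite set is fixed by two of the points (as a diameter) or three (as a circumcircle).
The farthest pair is R–S with squared distance 389. The circle on this segment as diameter has centre (1.5, 3) and r² = 389/4 = 97.25.
Check P: distance² to centre = 24.25 ≤ 97.25, so it lies inside.
All remaining points lie in this disk, and no smaller disk contains both endpoints, so this is the minimum enclosing circle.
r = √(97.25) ≈ 9.862.

9.862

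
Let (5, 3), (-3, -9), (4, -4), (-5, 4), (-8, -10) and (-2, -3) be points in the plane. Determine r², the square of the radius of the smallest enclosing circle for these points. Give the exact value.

The minimum enclosing circle of a finite set is fixed by two of the points (as a diameter) or three (as a circumcircle).
The farthest pair is (5, 3)–(-8, -10) with squared distance 338. The circle on this segment as diameter has centre (-1.5, -3.5) and r² = 338/4 = 84.5.
Check (-3, -9): distance² to centre = 32.5 ≤ 84.5, so it lies inside.
All remaining points lie in this disk, and no smaller disk contains both endpoints, so this is the minimum enclosing circle.

84.5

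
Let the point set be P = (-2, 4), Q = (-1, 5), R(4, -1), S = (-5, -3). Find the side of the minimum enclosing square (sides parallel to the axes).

The bounding box has width 9 and height 8.
An axis-aligned square enclosing the set must have side ≥ max(width, height).
So the minimum side is max(9, 8) = 9.

9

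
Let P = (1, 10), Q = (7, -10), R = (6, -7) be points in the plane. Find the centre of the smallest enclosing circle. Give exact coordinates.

(4, 0)

Side lengths²: PQ² = 436, PR² = 314, QR² = 10.
Since PQ² = 436 ≥ 314 + 10 = 324, the angle opposite PQ is not acute, so the smallest enclosing circle has PQ as diameter.
Centre = midpoint of PQ = (4, 0), r² = 436/4 = 109.
Centre = (4, 0).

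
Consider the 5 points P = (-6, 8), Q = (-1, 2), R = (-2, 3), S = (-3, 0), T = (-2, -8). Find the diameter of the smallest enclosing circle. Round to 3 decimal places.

16.492

By Welzl's lemma the MEC is supported by two points (diametrically opposite) or three points (on a circumcircle).
The farthest pair is P–T with squared distance 272. The circle on this segment as diameter has centre (-4, 0) and r² = 272/4 = 68.
Check Q: distance² to centre = 13 ≤ 68, so it lies inside.
All remaining points lie in this disk, and no smaller disk contains both endpoints, so this is the minimum enclosing circle.
Diameter = 2r = 2√68 ≈ 16.492.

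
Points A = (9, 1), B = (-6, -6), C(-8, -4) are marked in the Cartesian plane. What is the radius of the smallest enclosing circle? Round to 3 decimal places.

8.860

Side lengths²: AB² = 274, AC² = 314, BC² = 8.
Since AC² = 314 ≥ 274 + 8 = 282, the angle opposite AC is not acute, so the smallest enclosing circle has AC as diameter.
Centre = midpoint of AC = (0.5, -1.5), r² = 314/4 = 78.5.
r = √(78.5) ≈ 8.860.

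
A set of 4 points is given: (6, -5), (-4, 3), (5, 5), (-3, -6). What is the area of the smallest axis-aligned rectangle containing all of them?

110

x ranges over [-4, 6], width 10.
y ranges over [-6, 5], height 11.
Area = 10 × 11 = 110.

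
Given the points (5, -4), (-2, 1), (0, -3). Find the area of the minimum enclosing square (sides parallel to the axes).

The bounding box has width 7 and height 5.
An axis-aligned square enclosing the set must have side ≥ max(width, height).
So the minimum side is max(7, 5) = 7.
Area = 7² = 49.

49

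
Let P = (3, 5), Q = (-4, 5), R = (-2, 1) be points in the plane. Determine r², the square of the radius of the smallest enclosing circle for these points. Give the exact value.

12.8125

Side lengths²: PQ² = 49, PR² = 41, QR² = 20.
Since PQ² = 49 < 41 + 20 = 61, the triangle is acute, so the smallest enclosing circle is the circumcircle.
Circumcentre = (-0.5, 4.25), r² = 12.8125.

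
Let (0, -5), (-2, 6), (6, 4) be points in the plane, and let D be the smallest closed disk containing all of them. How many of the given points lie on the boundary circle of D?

3

Call the three points A, B, C in the order given.
Side lengths²: AB² = 125, AC² = 117, BC² = 68.
Since AB² = 125 < 117 + 68 = 185, the triangle is acute, so the smallest enclosing circle is the circumcircle.
Circumcentre = (27/28, 6/7), r² = 27625/784.
The points at distance exactly r from the centre are (0, -5), (-2, 6), (6, 4) — 3 points.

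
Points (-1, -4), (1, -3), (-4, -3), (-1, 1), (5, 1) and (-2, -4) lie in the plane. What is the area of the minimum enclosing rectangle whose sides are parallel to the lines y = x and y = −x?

In coordinates u = x + y, v = x − y the rectangle is axis-aligned; the map (x,y)→(u,v) scales areas by 2.
u-values: -5, -2, -7, 0, 6, -6; range = 6 − (-7) = 13.
v-values: 3, 4, -1, -2, 4, 2; range = 4 − (-2) = 6.
Area = (13 × 6) / 2 = 39.

39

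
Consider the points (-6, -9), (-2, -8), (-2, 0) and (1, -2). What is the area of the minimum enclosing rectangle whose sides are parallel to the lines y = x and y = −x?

56

In coordinates u = x + y, v = x − y the rectangle is axis-aligned; the map (x,y)→(u,v) scales areas by 2.
u-values: -15, -10, -2, -1; range = -1 − (-15) = 14.
v-values: 3, 6, -2, 3; range = 6 − (-2) = 8.
Area = (14 × 8) / 2 = 56.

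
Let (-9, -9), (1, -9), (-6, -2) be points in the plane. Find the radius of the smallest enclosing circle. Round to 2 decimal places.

Call the three points A, B, C in the order given.
Side lengths²: AB² = 100, AC² = 58, BC² = 98.
Since AB² = 100 < 98 + 58 = 156, the triangle is acute, so the smallest enclosing circle is the circumcircle.
Circumcentre = (-4, -7), r² = 29.
r = √29 ≈ 5.39.

5.39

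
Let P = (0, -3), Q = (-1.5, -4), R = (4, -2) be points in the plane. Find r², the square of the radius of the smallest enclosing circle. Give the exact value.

Side lengths²: PQ² = 3.25, PR² = 17, QR² = 34.25.
Since QR² = 34.25 ≥ 17 + 3.25 = 20.25, the angle opposite QR is not acute, so the smallest enclosing circle has QR as diameter.
Centre = midpoint of QR = (1.25, -3), r² = 34.25/4 = 8.5625.

8.5625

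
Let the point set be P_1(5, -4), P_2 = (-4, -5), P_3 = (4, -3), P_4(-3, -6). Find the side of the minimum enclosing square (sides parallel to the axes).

The bounding box has width 9 and height 3.
An axis-aligned square enclosing the set must have side ≥ max(width, height).
So the minimum side is max(9, 3) = 9.

9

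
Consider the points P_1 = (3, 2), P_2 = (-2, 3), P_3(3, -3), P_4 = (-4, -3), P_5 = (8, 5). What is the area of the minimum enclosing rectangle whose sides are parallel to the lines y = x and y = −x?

In coordinates u = x + y, v = x − y the rectangle is axis-aligned; the map (x,y)→(u,v) scales areas by 2.
u-values: 5, 1, 0, -7, 13; range = 13 − (-7) = 20.
v-values: 1, -5, 6, -1, 3; range = 6 − (-5) = 11.
Area = (20 × 11) / 2 = 110.

110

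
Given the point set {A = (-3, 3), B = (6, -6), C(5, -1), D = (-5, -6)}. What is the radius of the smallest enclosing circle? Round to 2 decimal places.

6.52

A smallest enclosing disk is always determined by at most three of the input points on its boundary.
The minimum enclosing circle is determined by three boundary points: A, B, D.
Their circumcentre is (0.5, -2.5) with r² = 42.5.
The farthest remaining point C is at distance² 22.5 ≤ 42.5.
r = √(42.5) ≈ 6.52.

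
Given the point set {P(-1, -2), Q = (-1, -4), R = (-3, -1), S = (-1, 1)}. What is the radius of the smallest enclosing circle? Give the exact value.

The minimum enclosing circle of a finite set is fixed by two of the points (as a diameter) or three (as a circumcircle).
The farthest pair is Q–S with squared distance 25. The circle on this segment as diameter has centre (-1, -1.5) and r² = 25/4 = 6.25.
Check P: distance² to centre = 0.25 ≤ 6.25, so it lies inside.
All remaining points lie in this disk, and no smaller disk contains both endpoints, so this is the minimum enclosing circle.
r = √(6.25) = 2.5.

2.5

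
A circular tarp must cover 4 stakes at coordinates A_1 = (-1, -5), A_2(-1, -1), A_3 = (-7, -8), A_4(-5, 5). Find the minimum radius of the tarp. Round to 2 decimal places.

A smallest enclosing disk is always determined by at most three of the input points on its boundary.
The farthest pair is A_3–A_4 with squared distance 173. The circle on this segment as diameter has centre (-6, -1.5) and r² = 173/4 = 43.25.
Check A_1: distance² to centre = 37.25 ≤ 43.25, so it lies inside.
All remaining points lie in this disk, and no smaller disk contains both endpoints, so this is the minimum enclosing circle.
r = √(43.25) ≈ 6.58.

6.58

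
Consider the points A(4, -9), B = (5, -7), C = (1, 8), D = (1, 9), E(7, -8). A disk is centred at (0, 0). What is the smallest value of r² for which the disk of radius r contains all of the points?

113

The required radius is the distance from (0, 0) to the farthest point.
Squared distances: 97, 74, 65, 82, 113.
Maximum is 113, attained at E.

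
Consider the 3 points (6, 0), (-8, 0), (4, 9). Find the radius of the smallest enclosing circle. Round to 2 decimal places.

Call the three points A, B, C in the order given.
Side lengths²: AB² = 196, AC² = 85, BC² = 225.
Since BC² = 225 < 196 + 85 = 281, the triangle is acute, so the smallest enclosing circle is the circumcircle.
Circumcentre = (-1, 19/6), r² = 2125/36.
r = √(2125/36) ≈ 7.68.

7.68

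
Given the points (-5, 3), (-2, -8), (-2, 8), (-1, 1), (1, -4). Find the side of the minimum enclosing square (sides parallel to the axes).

The bounding box has width 6 and height 16.
An axis-aligned square enclosing the set must have side ≥ max(width, height).
So the minimum side is max(6, 16) = 16.

16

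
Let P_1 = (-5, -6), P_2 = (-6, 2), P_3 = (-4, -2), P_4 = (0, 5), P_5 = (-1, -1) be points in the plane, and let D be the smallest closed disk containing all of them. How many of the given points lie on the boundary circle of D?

By Welzl's lemma the MEC is supported by two points (diametrically opposite) or three points (on a circumcircle).
The farthest pair is P_1–P_4 with squared distance 146. The circle on this segment as diameter has centre (-2.5, -0.5) and r² = 146/4 = 36.5.
Check P_2: distance² to centre = 18.5 ≤ 36.5, so it lies inside.
All remaining points lie in this disk, and no smaller disk contains both endpoints, so this is the minimum enclosing circle.
The points at distance exactly r from the centre are P_1, P_4 — 2 points.

2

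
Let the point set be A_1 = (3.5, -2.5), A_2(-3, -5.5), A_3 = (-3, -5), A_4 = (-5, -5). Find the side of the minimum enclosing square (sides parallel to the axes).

8.5

The bounding box has width 8.5 and height 3.
An axis-aligned square enclosing the set must have side ≥ max(width, height).
So the minimum side is max(8.5, 3) = 8.5.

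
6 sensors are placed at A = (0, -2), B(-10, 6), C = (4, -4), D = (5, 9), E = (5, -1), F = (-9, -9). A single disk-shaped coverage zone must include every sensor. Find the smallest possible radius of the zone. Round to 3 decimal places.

11.402

The farthest pair is D–F with squared distance 520. The circle on this segment as diameter has centre (-2, 0) and r² = 520/4 = 130.
Check A: distance² to centre = 8 ≤ 130, so it lies inside.
All remaining points lie in this disk, and no smaller disk contains both endpoints, so this is the minimum enclosing circle.
r = √130 ≈ 11.402.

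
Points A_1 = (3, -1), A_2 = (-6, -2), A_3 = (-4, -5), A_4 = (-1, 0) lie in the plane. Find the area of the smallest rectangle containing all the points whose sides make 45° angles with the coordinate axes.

44

In coordinates u = x + y, v = x − y the rectangle is axis-aligned; the map (x,y)→(u,v) scales areas by 2.
u-values: 2, -8, -9, -1; range = 2 − (-9) = 11.
v-values: 4, -4, 1, -1; range = 4 − (-4) = 8.
Area = (11 × 8) / 2 = 44.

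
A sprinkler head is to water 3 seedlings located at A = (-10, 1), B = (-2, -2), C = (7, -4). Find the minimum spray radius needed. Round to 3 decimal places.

Side lengths²: AB² = 73, AC² = 314, BC² = 85.
Since AC² = 314 ≥ 85 + 73 = 158, the angle opposite AC is not acute, so the smallest enclosing circle has AC as diameter.
Centre = midpoint of AC = (-1.5, -1.5), r² = 314/4 = 78.5.
r = √(78.5) ≈ 8.860.

8.860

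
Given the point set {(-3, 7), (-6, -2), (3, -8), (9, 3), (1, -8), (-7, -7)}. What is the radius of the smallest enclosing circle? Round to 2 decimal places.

9.44

The minimum enclosing circle is determined by three boundary points: (-3, 7), (9, 3), (-7, -7).
Their circumcentre is (18/23, -38/23) with r² = 47170/529.
The farthest remaining point (-6, -2) is at distance² 24400/529 ≤ 47170/529.
r = √(47170/529) ≈ 9.44.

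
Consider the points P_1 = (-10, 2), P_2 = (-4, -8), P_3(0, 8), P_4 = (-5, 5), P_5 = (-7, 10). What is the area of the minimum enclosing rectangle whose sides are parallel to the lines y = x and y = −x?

210

In coordinates u = x + y, v = x − y the rectangle is axis-aligned; the map (x,y)→(u,v) scales areas by 2.
u-values: -8, -12, 8, 0, 3; range = 8 − (-12) = 20.
v-values: -12, 4, -8, -10, -17; range = 4 − (-17) = 21.
Area = (20 × 21) / 2 = 210.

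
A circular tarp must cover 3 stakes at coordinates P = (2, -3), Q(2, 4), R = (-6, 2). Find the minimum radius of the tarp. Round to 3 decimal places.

4.862

Side lengths²: PQ² = 49, PR² = 89, QR² = 68.
Since PR² = 89 < 68 + 49 = 117, the triangle is acute, so the smallest enclosing circle is the circumcircle.
Circumcentre = (-1.375, 0.5), r² = 23.640625.
r = √(23.640625) ≈ 4.862.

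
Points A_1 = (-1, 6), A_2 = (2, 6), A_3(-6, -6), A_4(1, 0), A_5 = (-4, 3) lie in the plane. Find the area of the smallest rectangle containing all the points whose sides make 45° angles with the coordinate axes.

80

In coordinates u = x + y, v = x − y the rectangle is axis-aligned; the map (x,y)→(u,v) scales areas by 2.
u-values: 5, 8, -12, 1, -1; range = 8 − (-12) = 20.
v-values: -7, -4, 0, 1, -7; range = 1 − (-7) = 8.
Area = (20 × 8) / 2 = 80.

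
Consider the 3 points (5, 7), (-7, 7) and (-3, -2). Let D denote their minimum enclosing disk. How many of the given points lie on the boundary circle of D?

Call the three points A, B, C in the order given.
Side lengths²: AB² = 144, AC² = 145, BC² = 97.
Since AC² = 145 < 144 + 97 = 241, the triangle is acute, so the smallest enclosing circle is the circumcircle.
Circumcentre = (-1, 77/18), r² = 14065/324.
The points at distance exactly r from the centre are (5, 7), (-7, 7), (-3, -2) — 3 points.

3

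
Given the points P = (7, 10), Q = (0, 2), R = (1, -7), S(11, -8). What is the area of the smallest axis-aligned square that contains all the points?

The bounding box has width 11 and height 18.
An axis-aligned square enclosing the set must have side ≥ max(width, height).
So the minimum side is max(11, 18) = 18.
Area = 18² = 324.

324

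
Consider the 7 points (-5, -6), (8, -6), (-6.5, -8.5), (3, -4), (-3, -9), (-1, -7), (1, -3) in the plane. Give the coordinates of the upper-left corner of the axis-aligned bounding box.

(-6.5, -3)

x-range [-6.5, 8], y-range [-9, -3].
The upper-left corner is (-6.5, -3).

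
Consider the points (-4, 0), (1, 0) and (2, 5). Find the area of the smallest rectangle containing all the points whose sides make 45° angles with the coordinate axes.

27.5

In coordinates u = x + y, v = x − y the rectangle is axis-aligned; the map (x,y)→(u,v) scales areas by 2.
u-values: -4, 1, 7; range = 7 − (-4) = 11.
v-values: -4, 1, -3; range = 1 − (-4) = 5.
Area = (11 × 5) / 2 = 27.5.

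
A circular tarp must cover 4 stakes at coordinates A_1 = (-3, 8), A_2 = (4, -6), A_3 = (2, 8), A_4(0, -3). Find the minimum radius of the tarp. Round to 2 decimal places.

The minimum enclosing circle of a finite set is fixed by two of the points (as a diameter) or three (as a circumcircle).
The farthest pair is A_1–A_2 with squared distance 245. The circle on this segment as diameter has centre (0.5, 1) and r² = 245/4 = 61.25.
Check A_3: distance² to centre = 51.25 ≤ 61.25, so it lies inside.
All remaining points lie in this disk, and no smaller disk contains both endpoints, so this is the minimum enclosing circle.
r = √(61.25) ≈ 7.83.

7.83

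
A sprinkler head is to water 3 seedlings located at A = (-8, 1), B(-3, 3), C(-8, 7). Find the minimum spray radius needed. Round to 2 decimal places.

Side lengths²: AB² = 29, AC² = 36, BC² = 41.
Since BC² = 41 < 36 + 29 = 65, the triangle is acute, so the smallest enclosing circle is the circumcircle.
Circumcentre = (-6.3, 4), r² = 11.89.
r = √(11.89) ≈ 3.45.

3.45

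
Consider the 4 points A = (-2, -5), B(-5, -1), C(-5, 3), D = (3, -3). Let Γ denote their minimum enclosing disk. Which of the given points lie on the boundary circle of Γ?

By Welzl's lemma the MEC is supported by two points (diametrically opposite) or three points (on a circumcircle).
The minimum enclosing circle is determined by three boundary points: A, C, D.
Their circumcentre is (-49/46, -2/23) with r² = 52925/2116.
The farthest remaining point B is at distance² 34525/2116 ≤ 52925/2116.
The points at distance exactly r from the centre are A, C, D — 3 points.

A, C, D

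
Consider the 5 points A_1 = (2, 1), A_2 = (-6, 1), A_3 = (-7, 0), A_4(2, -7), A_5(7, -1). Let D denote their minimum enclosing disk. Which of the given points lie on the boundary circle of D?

A_3, A_5

By Welzl's lemma the MEC is supported by two points (diametrically opposite) or three points (on a circumcircle).
The farthest pair is A_3–A_5 with squared distance 197. The circle on this segment as diameter has centre (0, -0.5) and r² = 197/4 = 49.25.
Check A_1: distance² to centre = 6.25 ≤ 49.25, so it lies inside.
All remaining points lie in this disk, and no smaller disk contains both endpoints, so this is the minimum enclosing circle.
The points at distance exactly r from the centre are A_3, A_5 — 2 points.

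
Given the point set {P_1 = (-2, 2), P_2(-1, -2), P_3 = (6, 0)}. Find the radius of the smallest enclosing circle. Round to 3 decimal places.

Side lengths²: P_1P_2² = 17, P_1P_3² = 68, P_2P_3² = 53.
Since P_1P_3² = 68 < 53 + 17 = 70, the triangle is acute, so the smallest enclosing circle is the circumcircle.
Circumcentre = (59/30, 13/15), r² = 15317/900.
r = √(15317/900) ≈ 4.125.

4.125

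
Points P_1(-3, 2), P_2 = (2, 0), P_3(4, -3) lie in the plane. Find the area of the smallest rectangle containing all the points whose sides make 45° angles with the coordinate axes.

18

In coordinates u = x + y, v = x − y the rectangle is axis-aligned; the map (x,y)→(u,v) scales areas by 2.
u-values: -1, 2, 1; range = 2 − (-1) = 3.
v-values: -5, 2, 7; range = 7 − (-5) = 12.
Area = (3 × 12) / 2 = 18.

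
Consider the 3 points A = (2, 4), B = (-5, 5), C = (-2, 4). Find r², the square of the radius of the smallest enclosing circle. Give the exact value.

12.5

Side lengths²: AB² = 50, AC² = 16, BC² = 10.
Since AB² = 50 ≥ 16 + 10 = 26, the angle opposite AB is not acute, so the smallest enclosing circle has AB as diameter.
Centre = midpoint of AB = (-1.5, 4.5), r² = 50/4 = 12.5.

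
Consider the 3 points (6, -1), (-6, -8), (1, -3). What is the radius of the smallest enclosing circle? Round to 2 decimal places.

Call the three points A, B, C in the order given.
Side lengths²: AB² = 193, AC² = 29, BC² = 74.
Since AB² = 193 ≥ 74 + 29 = 103, the angle opposite AB is not acute, so the smallest enclosing circle has AB as diameter.
Centre = midpoint of AB = (0, -4.5), r² = 193/4 = 48.25.
r = √(48.25) ≈ 6.95.

6.95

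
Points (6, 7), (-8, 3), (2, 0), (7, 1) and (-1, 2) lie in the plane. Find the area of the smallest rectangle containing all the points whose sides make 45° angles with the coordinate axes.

153

In coordinates u = x + y, v = x − y the rectangle is axis-aligned; the map (x,y)→(u,v) scales areas by 2.
u-values: 13, -5, 2, 8, 1; range = 13 − (-5) = 18.
v-values: -1, -11, 2, 6, -3; range = 6 − (-11) = 17.
Area = (18 × 17) / 2 = 153.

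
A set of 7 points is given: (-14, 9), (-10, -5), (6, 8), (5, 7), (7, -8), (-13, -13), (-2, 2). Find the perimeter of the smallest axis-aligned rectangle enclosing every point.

Width = max x − min x = 7 − (-14) = 21.
Height = max y − min y = 9 − (-13) = 22.
Perimeter = 2(21 + 22) = 86.

86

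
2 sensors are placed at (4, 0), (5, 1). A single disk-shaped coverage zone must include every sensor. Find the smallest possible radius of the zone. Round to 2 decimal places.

The smallest circle enclosing two points has them as diameter endpoints.
Centre = midpoint = (4.5, 0.5); r² = |(4, 0)−(5, 1)|²/4 = 2/4 = 0.5.
r = √(0.5) ≈ 0.71.

0.71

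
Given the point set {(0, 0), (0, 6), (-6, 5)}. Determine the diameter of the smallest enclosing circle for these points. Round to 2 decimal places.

Call the three points A, B, C in the order given.
Side lengths²: AB² = 36, AC² = 61, BC² = 37.
Since AC² = 61 < 37 + 36 = 73, the triangle is acute, so the smallest enclosing circle is the circumcircle.
Circumcentre = (-31/12, 3), r² = 2257/144.
Diameter = 2r = 2√(2257/144) ≈ 7.92.

7.92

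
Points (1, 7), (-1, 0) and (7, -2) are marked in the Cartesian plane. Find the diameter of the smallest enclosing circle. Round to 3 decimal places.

10.823

Call the three points A, B, C in the order given.
Side lengths²: AB² = 53, AC² = 117, BC² = 68.
Since AC² = 117 < 68 + 53 = 121, the triangle is acute, so the smallest enclosing circle is the circumcircle.
Circumcentre = (3.85, 2.4), r² = 29.2825.
Diameter = 2r = 2√(29.2825) ≈ 10.823.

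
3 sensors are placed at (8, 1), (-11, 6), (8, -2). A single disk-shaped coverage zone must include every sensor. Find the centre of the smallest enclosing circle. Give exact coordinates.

Call the three points A, B, C in the order given.
Side lengths²: AB² = 386, AC² = 9, BC² = 425.
Since BC² = 425 ≥ 386 + 9 = 395, the angle opposite BC is not acute, so the smallest enclosing circle has BC as diameter.
Centre = midpoint of BC = (-1.5, 2), r² = 425/4 = 106.25.
Centre = (-1.5, 2).

(-1.5, 2)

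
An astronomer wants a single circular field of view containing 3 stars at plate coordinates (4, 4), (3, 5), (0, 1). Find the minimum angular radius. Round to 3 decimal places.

2.525

Call the three points A, B, C in the order given.
Side lengths²: AB² = 2, AC² = 25, BC² = 25.
Since BC² = 25 < 25 + 2 = 27, the triangle is acute, so the smallest enclosing circle is the circumcircle.
Circumcentre = (25/14, 39/14), r² = 625/98.
r = √(625/98) ≈ 2.525.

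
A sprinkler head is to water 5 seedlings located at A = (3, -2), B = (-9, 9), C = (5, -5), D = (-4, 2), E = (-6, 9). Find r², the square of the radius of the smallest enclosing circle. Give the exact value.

98

By Welzl's lemma the MEC is supported by two points (diametrically opposite) or three points (on a circumcircle).
The farthest pair is B–C with squared distance 392. The circle on this segment as diameter has centre (-2, 2) and r² = 392/4 = 98.
Check A: distance² to centre = 41 ≤ 98, so it lies inside.
All remaining points lie in this disk, and no smaller disk contains both endpoints, so this is the minimum enclosing circle.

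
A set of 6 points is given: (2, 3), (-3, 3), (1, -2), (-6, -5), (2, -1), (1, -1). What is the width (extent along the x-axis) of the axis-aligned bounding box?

max x = 2, min x = -6, so width = 8.

8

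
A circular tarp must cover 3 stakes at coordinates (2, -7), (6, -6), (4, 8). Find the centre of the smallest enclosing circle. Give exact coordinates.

(3, 0.5)

Call the three points A, B, C in the order given.
Side lengths²: AB² = 17, AC² = 229, BC² = 200.
Since AC² = 229 ≥ 200 + 17 = 217, the angle opposite AC is not acute, so the smallest enclosing circle has AC as diameter.
Centre = midpoint of AC = (3, 0.5), r² = 229/4 = 57.25.
Centre = (3, 0.5).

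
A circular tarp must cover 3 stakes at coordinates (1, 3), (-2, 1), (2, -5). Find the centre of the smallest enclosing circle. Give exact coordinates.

(1.5, -1)

Call the three points A, B, C in the order given.
Side lengths²: AB² = 13, AC² = 65, BC² = 52.
Since AC² = 65 ≥ 52 + 13 = 65, the angle opposite AC is not acute, so the smallest enclosing circle has AC as diameter.
Centre = midpoint of AC = (1.5, -1), r² = 65/4 = 16.25.
Centre = (1.5, -1).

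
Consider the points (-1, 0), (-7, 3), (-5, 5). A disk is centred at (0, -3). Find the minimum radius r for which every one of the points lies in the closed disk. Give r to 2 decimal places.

9.43

The required radius is the distance from (0, -3) to the farthest point.
Squared distances: 10, 85, 89.
Maximum is 89, attained at (-5, 5).
r = √89 ≈ 9.43.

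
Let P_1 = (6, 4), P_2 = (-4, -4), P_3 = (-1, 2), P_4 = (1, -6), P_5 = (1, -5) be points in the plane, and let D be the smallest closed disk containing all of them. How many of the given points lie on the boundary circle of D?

2

The farthest pair is P_1–P_2 with squared distance 164. The circle on this segment as diameter has centre (1, 0) and r² = 164/4 = 41.
Check P_3: distance² to centre = 8 ≤ 41, so it lies inside.
All remaining points lie in this disk, and no smaller disk contains both endpoints, so this is the minimum enclosing circle.
The points at distance exactly r from the centre are P_1, P_2 — 2 points.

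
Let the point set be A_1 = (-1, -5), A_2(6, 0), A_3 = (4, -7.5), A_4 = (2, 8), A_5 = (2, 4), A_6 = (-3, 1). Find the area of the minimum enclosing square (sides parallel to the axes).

The bounding box has width 9 and height 15.5.
An axis-aligned square enclosing the set must have side ≥ max(width, height).
So the minimum side is max(9, 15.5) = 15.5.
Area = 15.5² = 240.25.

240.25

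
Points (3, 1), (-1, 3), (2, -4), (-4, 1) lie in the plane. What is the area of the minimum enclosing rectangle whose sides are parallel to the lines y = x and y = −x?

In coordinates u = x + y, v = x − y the rectangle is axis-aligned; the map (x,y)→(u,v) scales areas by 2.
u-values: 4, 2, -2, -3; range = 4 − (-3) = 7.
v-values: 2, -4, 6, -5; range = 6 − (-5) = 11.
Area = (7 × 11) / 2 = 38.5.

38.5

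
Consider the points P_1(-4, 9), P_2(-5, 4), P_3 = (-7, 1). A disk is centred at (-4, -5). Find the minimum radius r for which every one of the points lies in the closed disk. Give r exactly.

14

The required radius is the distance from (-4, -5) to the farthest point.
Squared distances: 196, 82, 45.
Maximum is 196, attained at P_1.
r = √196 = 14.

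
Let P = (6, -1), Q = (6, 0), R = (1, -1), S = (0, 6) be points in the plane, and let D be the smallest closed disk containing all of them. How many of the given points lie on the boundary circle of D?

2

The farthest pair is P–S with squared distance 85. The circle on this segment as diameter has centre (3, 2.5) and r² = 85/4 = 21.25.
Check Q: distance² to centre = 15.25 ≤ 21.25, so it lies inside.
All remaining points lie in this disk, and no smaller disk contains both endpoints, so this is the minimum enclosing circle.
The points at distance exactly r from the centre are P, S — 2 points.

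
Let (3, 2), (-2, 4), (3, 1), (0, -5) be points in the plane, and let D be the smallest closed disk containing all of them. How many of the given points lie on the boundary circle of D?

3

The minimum enclosing circle is determined by three boundary points: (3, 2), (-2, 4), (0, -5).
Their circumcentre is (-73/82, -39/82) with r² = 71485/3362.
The farthest remaining point (3, 1) is at distance² 58201/3362 ≤ 71485/3362.
The points at distance exactly r from the centre are (3, 2), (-2, 4), (0, -5) — 3 points.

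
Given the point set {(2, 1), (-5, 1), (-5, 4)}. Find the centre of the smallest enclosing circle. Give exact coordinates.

Call the three points A, B, C in the order given.
Side lengths²: AB² = 49, AC² = 58, BC² = 9.
Since AC² = 58 ≥ 49 + 9 = 58, the angle opposite AC is not acute, so the smallest enclosing circle has AC as diameter.
Centre = midpoint of AC = (-1.5, 2.5), r² = 58/4 = 14.5.
Centre = (-1.5, 2.5).

(-1.5, 2.5)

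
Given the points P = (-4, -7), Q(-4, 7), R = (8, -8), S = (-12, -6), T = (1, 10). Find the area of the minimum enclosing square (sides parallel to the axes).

The bounding box has width 20 and height 18.
An axis-aligned square enclosing the set must have side ≥ max(width, height).
So the minimum side is max(20, 18) = 20.
Area = 20² = 400.

400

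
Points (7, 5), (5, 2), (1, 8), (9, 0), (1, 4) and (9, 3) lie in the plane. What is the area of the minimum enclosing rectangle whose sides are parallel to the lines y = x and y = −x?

In coordinates u = x + y, v = x − y the rectangle is axis-aligned; the map (x,y)→(u,v) scales areas by 2.
u-values: 12, 7, 9, 9, 5, 12; range = 12 − 5 = 7.
v-values: 2, 3, -7, 9, -3, 6; range = 9 − (-7) = 16.
Area = (7 × 16) / 2 = 56.

56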